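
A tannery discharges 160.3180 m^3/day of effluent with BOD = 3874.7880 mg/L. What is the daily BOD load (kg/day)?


Formula: BOD_load = volume * conc / 1000
Substituting: BOD_load = 160.3180 * 3874.7880 / 1000
Result: 621.1983 kg/day


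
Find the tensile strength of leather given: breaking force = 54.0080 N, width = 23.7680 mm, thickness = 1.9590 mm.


Formula: TS = force / (width * thickness)
Substituting: TS = 54.0080 / (23.7680 * 1.9590)
Result: 1.1599 N/mm^2


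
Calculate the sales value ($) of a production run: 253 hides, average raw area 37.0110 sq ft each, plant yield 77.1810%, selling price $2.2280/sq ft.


Raw_total = N * avg_area = 253 * 37.0110 = 9363.7830 sq ft
Finished = Raw_total * yield / 100 = 9363.7830 * 77.1810 / 100 = 7227.0614 sq ft
Value = Finished * price = 7227.0614 * 2.2280 = 16101.8927 $


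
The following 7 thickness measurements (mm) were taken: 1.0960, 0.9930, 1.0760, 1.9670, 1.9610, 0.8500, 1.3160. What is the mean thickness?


Formula: Average = sum / n
Substituting: Average = 9.2590 / 7
Result: 1.3227 mm


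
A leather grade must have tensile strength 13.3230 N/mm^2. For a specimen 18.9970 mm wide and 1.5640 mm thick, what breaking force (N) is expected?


Formula: F = TS * w * t
Substituting: F = 13.3230 * 18.9970 * 1.5640
Result: 395.8438 N


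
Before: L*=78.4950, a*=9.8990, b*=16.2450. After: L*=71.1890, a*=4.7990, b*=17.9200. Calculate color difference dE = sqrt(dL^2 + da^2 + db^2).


dL = -7.3060, da = -5.1000, db = 1.6750
dE = sqrt((-7.3060)^2 + (-5.1000)^2 + 1.6750^2) = 9.0660


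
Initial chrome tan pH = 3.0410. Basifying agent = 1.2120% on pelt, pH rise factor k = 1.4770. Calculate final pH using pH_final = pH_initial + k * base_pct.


Formula: pH_final = pH_initial + k * base_pct
Substituting: pH_final = 3.0410 + 1.4770 * 1.2120
Result: 4.8311


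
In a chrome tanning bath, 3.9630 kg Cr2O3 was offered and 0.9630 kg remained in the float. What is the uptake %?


Formula: Uptake = (offered - residual) / offered * 100
Substituting: Uptake = (3.9630 - 0.9630) / 3.9630 * 100
Result: 75.7002 %


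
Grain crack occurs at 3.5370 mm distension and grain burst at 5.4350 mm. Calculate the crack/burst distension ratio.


Formula: Ratio = crack / burst
Substituting: Ratio = 3.5370 / 5.4350
Result: 0.6508


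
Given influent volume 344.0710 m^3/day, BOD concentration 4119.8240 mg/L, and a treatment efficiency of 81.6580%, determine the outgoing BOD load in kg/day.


Load_in = volume * conc / 1000 = 344.0710 * 4119.8240 / 1000 = 1417.5120 kg/day
Removed = Load_in * eff / 100 = 1417.5120 * 81.6580 / 100 = 1157.5119 kg/day
Load_out = Load_in - Removed = 1417.5120 - 1157.5119 = 260.0000 kg/day


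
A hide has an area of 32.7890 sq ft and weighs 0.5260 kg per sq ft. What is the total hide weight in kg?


Formula: Weight = area * weight_per_sqft
Substituting: Weight = 32.7890 * 0.5260
Result: 17.2470 kg


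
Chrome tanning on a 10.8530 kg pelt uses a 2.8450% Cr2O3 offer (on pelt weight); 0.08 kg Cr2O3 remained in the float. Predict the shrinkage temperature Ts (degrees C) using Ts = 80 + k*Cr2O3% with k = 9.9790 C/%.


Offered = pelt * offer_pct / 100 = 10.8530 * 2.8450 / 100 = 0.3088 kg
Uptake = offered - residual = 0.3088 - 0.08 = 0.2288 kg
Cr2O3% on pelt = uptake / pelt * 100 = 0.2288 / 10.8530 * 100 = 2.1079 %
Ts = 80 + k * Cr2O3% = 80 + 9.9790 * 2.1079 = 101.0345 C


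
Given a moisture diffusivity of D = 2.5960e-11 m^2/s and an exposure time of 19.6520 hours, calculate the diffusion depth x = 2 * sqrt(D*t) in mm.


t = 19.6520 hr * 3600 = 70747.2000 s
D * t = 2.5960e-11 * 70747.2000 = 1.8366e-06
x = 2 * sqrt(D*t) = 2 * sqrt(1.8366e-06) = 0.00271042 m = 2.7104 mm


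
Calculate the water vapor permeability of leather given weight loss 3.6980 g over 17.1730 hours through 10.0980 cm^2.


Formula: WVP = loss / (area * time)
Substituting: WVP = 3.6980 / (10.0980 * 17.1730)
Result: 0.0213248 g/(cm^2*hr)


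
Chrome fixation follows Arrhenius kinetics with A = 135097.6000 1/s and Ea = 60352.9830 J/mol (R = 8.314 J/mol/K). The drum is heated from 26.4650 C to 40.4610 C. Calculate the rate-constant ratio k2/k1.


T1 = 26.4650 + 273.15 = 299.6150 K; T2 = 40.4610 + 273.15 = 313.6110 K
k1 = A * exp(-Ea/(R*T1)) = 135097.6000 * exp(-60352.9830/(8.314*299.6150)) = 4.0586e-06 1/s
k2 = A * exp(-Ea/(R*T2)) = 135097.6000 * exp(-60352.9830/(8.314*313.6110)) = 1.1967e-05 1/s
k2/k1 = 1.1967e-05 / 4.0586e-06 = 2.9484


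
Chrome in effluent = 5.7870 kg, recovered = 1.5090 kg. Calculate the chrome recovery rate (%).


Formula: Recovery = recovered / input * 100
Substituting: Recovery = 1.5090 / 5.7870 * 100
Result: 26.0757 %


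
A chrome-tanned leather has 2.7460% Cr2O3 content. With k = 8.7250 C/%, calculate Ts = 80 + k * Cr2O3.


Formula: Ts = 80 + k * Cr2O3
Substituting: Ts = 80 + 8.7250 * 2.7460
Result: 103.9588 C


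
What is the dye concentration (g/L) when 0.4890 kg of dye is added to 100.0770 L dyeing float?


Formula: Conc = dye_mass(kg) / volume(L) * 1000
Substituting: Conc = 0.4890 / 100.0770 * 1000
Result: 4.8862 g/L


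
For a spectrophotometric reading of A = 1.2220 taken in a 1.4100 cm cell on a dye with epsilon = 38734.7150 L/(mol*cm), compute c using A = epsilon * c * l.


Formula: c = A / (epsilon * l)
Substituting: c = 1.2220 / (38734.7150 * 1.4100)
Result: 2.2374e-05 mol/L


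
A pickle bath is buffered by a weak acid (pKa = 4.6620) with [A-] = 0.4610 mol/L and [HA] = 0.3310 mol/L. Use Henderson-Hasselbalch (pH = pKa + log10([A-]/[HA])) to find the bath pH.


ratio = [A-] / [HA] = 0.4610 / 0.3310 = 1.3927
log10(ratio) = 0.1439
pH = pKa + log10(ratio) = 4.6620 + 0.1439 = 4.8059


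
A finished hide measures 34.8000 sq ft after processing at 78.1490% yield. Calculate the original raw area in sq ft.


Formula: raw = finished * 100 / yield
Substituting: raw = 34.8000 * 100 / 78.1490
Result: 44.5303 sq ft


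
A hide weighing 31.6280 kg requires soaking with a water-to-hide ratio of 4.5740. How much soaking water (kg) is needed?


Formula: Water = hide_weight * ratio
Substituting: Water = 31.6280 * 4.5740
Result: 144.6665 kg


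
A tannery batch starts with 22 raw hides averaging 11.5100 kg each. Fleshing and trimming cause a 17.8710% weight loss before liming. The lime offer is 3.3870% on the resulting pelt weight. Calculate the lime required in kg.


Total_raw = N * avg_wt = 22 * 11.5100 = 253.2200 kg
Substrate = Total_raw * (1 - loss/100) = 253.2200 * (1 - 17.8710/100) = 207.9671 kg
Lime = Substrate * pct / 100 = 207.9671 * 3.3870 / 100 = 7.0438 kg


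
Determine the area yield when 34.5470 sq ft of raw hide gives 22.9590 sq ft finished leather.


Formula: Yield = finished / raw * 100
Substituting: Yield = 22.9590 / 34.5470 * 100
Result: 66.4573 %


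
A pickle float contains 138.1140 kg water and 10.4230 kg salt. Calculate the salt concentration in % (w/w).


Formula: Conc = salt / (water + salt) * 100
Substituting: Conc = 10.4230 / (138.1140 + 10.4230) * 100
Result: 7.0171 %


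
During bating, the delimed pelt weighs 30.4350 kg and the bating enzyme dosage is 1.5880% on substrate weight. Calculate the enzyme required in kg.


Formula: Enzyme = substrate * pct / 100
Substituting: Enzyme = 30.4350 * 1.5880 / 100
Result: 0.4833 kg


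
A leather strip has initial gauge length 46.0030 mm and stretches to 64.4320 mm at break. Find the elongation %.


Formula: Elongation = (Lf - L0) / L0 * 100
Substituting: Elongation = (64.4320 - 46.0030) / 46.0030 * 100
Result: 40.0604 %


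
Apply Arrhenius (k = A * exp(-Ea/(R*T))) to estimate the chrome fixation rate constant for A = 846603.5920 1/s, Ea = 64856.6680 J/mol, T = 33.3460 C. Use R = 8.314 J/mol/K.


T_K = T_C + 273.15 = 33.3460 + 273.15 = 306.4960 K
exponent = -Ea / (R * T_K) = -64856.6680 / (8.314 * 306.4960) = -25.4519
k = A * exp(exponent) = 846603.5920 * exp(-25.4519) = 7.4829e-06 1/s


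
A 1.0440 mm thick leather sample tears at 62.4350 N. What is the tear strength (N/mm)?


Formula: Tear strength = force / thickness
Substituting: Tear strength = 62.4350 / 1.0440
Result: 59.8036 N/mm


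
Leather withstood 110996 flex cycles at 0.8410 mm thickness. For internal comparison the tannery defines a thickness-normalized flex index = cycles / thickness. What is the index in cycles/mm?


Formula: Index = cycles / thickness
Substituting: Index = 110996 / 0.8410
Result: 131980.9750 cycles/mm


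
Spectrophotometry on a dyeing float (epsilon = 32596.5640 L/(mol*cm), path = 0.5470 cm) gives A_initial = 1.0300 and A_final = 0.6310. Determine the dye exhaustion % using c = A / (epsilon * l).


c_initial = A_i / (epsilon * l) = 1.0300 / (32596.5640 * 0.5470) = 5.7767e-05 mol/L
c_final = A_f / (epsilon * l) = 0.6310 / (32596.5640 * 0.5470) = 3.5389e-05 mol/L
Exhaustion = (c_initial - c_final) / c_initial * 100 = (5.7767e-05 - 3.5389e-05) / 5.7767e-05 * 100 = 38.7379 %


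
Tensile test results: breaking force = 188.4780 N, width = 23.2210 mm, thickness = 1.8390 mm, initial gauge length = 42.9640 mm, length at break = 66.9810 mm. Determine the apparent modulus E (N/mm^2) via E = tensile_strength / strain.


TS = F / (w * t) = 188.4780 / (23.2210 * 1.8390) = 4.4137 N/mm^2
strain = (Lf - L0) / L0 = (66.9810 - 42.9640) / 42.9640 = 0.5590
E = TS / strain = 4.4137 / 0.5590 = 7.8956 N/mm^2


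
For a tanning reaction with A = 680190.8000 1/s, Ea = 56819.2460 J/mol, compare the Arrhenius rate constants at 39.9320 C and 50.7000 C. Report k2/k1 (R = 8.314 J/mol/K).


T1 = 39.9320 + 273.15 = 313.0820 K; T2 = 50.7000 + 273.15 = 323.8500 K
k1 = A * exp(-Ea/(R*T1)) = 680190.8000 * exp(-56819.2460/(8.314*313.0820)) = 2.2519e-04 1/s
k2 = A * exp(-Ea/(R*T2)) = 680190.8000 * exp(-56819.2460/(8.314*323.8500)) = 4.6534e-04 1/s
k2/k1 = 4.6534e-04 / 2.2519e-04 = 2.0664


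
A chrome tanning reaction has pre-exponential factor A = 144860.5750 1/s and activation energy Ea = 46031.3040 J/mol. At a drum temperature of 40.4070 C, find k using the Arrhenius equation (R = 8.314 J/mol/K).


T_K = T_C + 273.15 = 40.4070 + 273.15 = 313.5570 K
exponent = -Ea / (R * T_K) = -46031.3040 / (8.314 * 313.5570) = -17.6574
k = A * exp(exponent) = 144860.5750 * exp(-17.6574) = 0.0031077 1/s


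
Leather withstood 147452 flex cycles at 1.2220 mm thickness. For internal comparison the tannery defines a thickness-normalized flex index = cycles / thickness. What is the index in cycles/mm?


Formula: Index = cycles / thickness
Substituting: Index = 147452 / 1.2220
Result: 120664.4845 cycles/mm


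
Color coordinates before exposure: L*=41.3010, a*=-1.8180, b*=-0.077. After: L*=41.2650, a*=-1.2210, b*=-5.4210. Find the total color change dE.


dL = -0.036, da = 0.5970, db = -5.3440
dE = sqrt((-0.036)^2 + 0.5970^2 + (-5.3440)^2) = 5.3774


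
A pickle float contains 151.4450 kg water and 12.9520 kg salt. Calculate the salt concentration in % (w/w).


Formula: Conc = salt / (water + salt) * 100
Substituting: Conc = 12.9520 / (151.4450 + 12.9520) * 100
Result: 7.8785 %


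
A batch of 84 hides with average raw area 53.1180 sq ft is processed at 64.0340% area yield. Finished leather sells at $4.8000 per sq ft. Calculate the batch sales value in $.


Raw_total = N * avg_area = 84 * 53.1180 = 4461.9120 sq ft
Finished = Raw_total * yield / 100 = 4461.9120 * 64.0340 / 100 = 2857.1407 sq ft
Value = Finished * price = 2857.1407 * 4.8000 = 13714.2755 $


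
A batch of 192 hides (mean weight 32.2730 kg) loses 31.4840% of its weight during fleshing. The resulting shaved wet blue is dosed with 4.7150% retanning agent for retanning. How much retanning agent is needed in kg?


Total_raw = N * avg_wt = 192 * 32.2730 = 6196.4160 kg
Substrate = Total_raw * (1 - loss/100) = 6196.4160 * (1 - 31.4840/100) = 4245.5364 kg
Retan = Substrate * pct / 100 = 4245.5364 * 4.7150 / 100 = 200.1770 kg


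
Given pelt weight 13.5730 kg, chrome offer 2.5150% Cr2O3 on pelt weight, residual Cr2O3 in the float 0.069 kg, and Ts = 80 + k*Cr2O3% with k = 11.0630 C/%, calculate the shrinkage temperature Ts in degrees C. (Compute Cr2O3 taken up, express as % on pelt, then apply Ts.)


Offered = pelt * offer_pct / 100 = 13.5730 * 2.5150 / 100 = 0.3414 kg
Uptake = offered - residual = 0.3414 - 0.069 = 0.2724 kg
Cr2O3% on pelt = uptake / pelt * 100 = 0.2724 / 13.5730 * 100 = 2.0066 %
Ts = 80 + k * Cr2O3% = 80 + 11.0630 * 2.0066 = 102.1994 C


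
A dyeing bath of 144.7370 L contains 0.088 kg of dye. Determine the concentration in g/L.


Formula: Conc = dye_mass(kg) / volume(L) * 1000
Substituting: Conc = 0.088 / 144.7370 * 1000
Result: 0.6080 g/L


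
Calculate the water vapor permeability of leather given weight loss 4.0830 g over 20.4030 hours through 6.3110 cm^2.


Formula: WVP = loss / (area * time)
Substituting: WVP = 4.0830 / (6.3110 * 20.4030)
Result: 0.0317093 g/(cm^2*hr)


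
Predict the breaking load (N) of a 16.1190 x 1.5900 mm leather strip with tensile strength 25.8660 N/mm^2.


Formula: F = TS * w * t
Substituting: F = 25.8660 * 16.1190 * 1.5900
Result: 662.9251 N


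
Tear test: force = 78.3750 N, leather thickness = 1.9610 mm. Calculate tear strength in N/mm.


Formula: Tear strength = force / thickness
Substituting: Tear strength = 78.3750 / 1.9610
Result: 39.9669 N/mm


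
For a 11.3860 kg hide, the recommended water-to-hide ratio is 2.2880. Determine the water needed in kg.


Formula: Water = hide_weight * ratio
Substituting: Water = 11.3860 * 2.2880
Result: 26.0512 kg


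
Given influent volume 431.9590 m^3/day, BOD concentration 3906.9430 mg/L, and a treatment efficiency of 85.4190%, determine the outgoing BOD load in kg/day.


Load_in = volume * conc / 1000 = 431.9590 * 3906.9430 / 1000 = 1687.6392 kg/day
Removed = Load_in * eff / 100 = 1687.6392 * 85.4190 / 100 = 1441.5645 kg/day
Load_out = Load_in - Removed = 1687.6392 - 1441.5645 = 246.0747 kg/day


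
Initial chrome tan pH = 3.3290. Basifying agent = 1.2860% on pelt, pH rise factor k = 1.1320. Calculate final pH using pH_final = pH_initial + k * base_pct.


Formula: pH_final = pH_initial + k * base_pct
Substituting: pH_final = 3.3290 + 1.1320 * 1.2860
Result: 4.7848


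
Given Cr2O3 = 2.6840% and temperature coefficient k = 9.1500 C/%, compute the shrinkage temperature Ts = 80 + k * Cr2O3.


Formula: Ts = 80 + k * Cr2O3
Substituting: Ts = 80 + 9.1500 * 2.6840
Result: 104.5586 C


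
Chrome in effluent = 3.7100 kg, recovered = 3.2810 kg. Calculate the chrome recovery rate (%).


Formula: Recovery = recovered / input * 100
Substituting: Recovery = 3.2810 / 3.7100 * 100
Result: 88.4367 %


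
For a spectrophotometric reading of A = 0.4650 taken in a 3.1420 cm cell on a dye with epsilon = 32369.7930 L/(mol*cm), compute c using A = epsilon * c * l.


Formula: c = A / (epsilon * l)
Substituting: c = 0.4650 / (32369.7930 * 3.1420)
Result: 4.5720e-06 mol/L


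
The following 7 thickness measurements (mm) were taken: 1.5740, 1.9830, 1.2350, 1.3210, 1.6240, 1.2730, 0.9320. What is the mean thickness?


Formula: Average = sum / n
Substituting: Average = 9.9420 / 7
Result: 1.4203 mm


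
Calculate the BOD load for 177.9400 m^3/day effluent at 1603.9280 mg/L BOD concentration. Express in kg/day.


Formula: BOD_load = volume * conc / 1000
Substituting: BOD_load = 177.9400 * 1603.9280 / 1000
Result: 285.4029 kg/day


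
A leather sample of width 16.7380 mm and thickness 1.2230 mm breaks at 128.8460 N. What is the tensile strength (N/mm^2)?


Formula: TS = force / (width * thickness)
Substituting: TS = 128.8460 / (16.7380 * 1.2230)
Result: 6.2942 N/mm^2


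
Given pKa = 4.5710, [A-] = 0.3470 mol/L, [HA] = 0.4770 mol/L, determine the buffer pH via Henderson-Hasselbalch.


ratio = [A-] / [HA] = 0.3470 / 0.4770 = 0.7275
log10(ratio) = -0.1382
pH = pKa + log10(ratio) = 4.5710 - 0.1382 = 4.4328


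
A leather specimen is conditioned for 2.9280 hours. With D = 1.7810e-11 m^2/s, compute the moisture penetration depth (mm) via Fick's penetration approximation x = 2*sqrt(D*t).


t = 2.9280 hr * 3600 = 10540.8000 s
D * t = 1.7810e-11 * 10540.8000 = 1.8773e-07
x = 2 * sqrt(D*t) = 2 * sqrt(1.8773e-07) = 8.6656e-04 m = 0.8666 mm


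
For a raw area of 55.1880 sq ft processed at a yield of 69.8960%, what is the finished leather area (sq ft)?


Formula: finished = raw * yield / 100
Substituting: finished = 55.1880 * 69.8960 / 100
Result: 38.5742 sq ft


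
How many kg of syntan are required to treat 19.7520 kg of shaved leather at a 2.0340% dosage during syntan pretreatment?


Formula: Syntan = substrate * pct / 100
Substituting: Syntan = 19.7520 * 2.0340 / 100
Result: 0.4018 kg


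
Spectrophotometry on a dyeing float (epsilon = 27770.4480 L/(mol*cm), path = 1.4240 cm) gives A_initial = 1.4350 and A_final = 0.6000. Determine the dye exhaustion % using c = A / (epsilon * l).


c_initial = A_i / (epsilon * l) = 1.4350 / (27770.4480 * 1.4240) = 3.6288e-05 mol/L
c_final = A_f / (epsilon * l) = 0.6000 / (27770.4480 * 1.4240) = 1.5173e-05 mol/L
Exhaustion = (c_initial - c_final) / c_initial * 100 = (3.6288e-05 - 1.5173e-05) / 3.6288e-05 * 100 = 58.1882 %


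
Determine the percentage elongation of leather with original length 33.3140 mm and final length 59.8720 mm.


Formula: Elongation = (Lf - L0) / L0 * 100
Substituting: Elongation = (59.8720 - 33.3140) / 33.3140 * 100
Result: 79.7202 %


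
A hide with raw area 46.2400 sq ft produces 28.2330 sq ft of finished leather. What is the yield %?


Formula: Yield = finished / raw * 100
Substituting: Yield = 28.2330 / 46.2400 * 100
Result: 61.0575 %


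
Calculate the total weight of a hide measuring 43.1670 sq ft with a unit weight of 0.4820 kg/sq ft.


Formula: Weight = area * weight_per_sqft
Substituting: Weight = 43.1670 * 0.4820
Result: 20.8065 kg


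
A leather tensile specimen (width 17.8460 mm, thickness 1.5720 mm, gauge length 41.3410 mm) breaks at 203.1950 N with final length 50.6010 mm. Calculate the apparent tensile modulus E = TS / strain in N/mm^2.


TS = F / (w * t) = 203.1950 / (17.8460 * 1.5720) = 7.2430 N/mm^2
strain = (Lf - L0) / L0 = (50.6010 - 41.3410) / 41.3410 = 0.2240
E = TS / strain = 7.2430 / 0.2240 = 32.3362 N/mm^2


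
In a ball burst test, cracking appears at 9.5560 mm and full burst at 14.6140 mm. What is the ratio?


Formula: Ratio = crack / burst
Substituting: Ratio = 9.5560 / 14.6140
Result: 0.6539


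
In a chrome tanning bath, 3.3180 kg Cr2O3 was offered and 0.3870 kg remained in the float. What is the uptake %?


Formula: Uptake = (offered - residual) / offered * 100
Substituting: Uptake = (3.3180 - 0.3870) / 3.3180 * 100
Result: 88.3363 %


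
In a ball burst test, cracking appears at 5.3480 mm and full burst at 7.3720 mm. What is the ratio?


Formula: Ratio = crack / burst
Substituting: Ratio = 5.3480 / 7.3720
Result: 0.7254


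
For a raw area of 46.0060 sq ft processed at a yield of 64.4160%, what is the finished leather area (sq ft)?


Formula: finished = raw * yield / 100
Substituting: finished = 46.0060 * 64.4160 / 100
Result: 29.6352 sq ft


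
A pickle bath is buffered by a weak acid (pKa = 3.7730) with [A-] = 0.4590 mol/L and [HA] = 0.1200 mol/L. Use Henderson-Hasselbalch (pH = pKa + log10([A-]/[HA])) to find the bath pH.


ratio = [A-] / [HA] = 0.4590 / 0.1200 = 3.8250
log10(ratio) = 0.5826
pH = pKa + log10(ratio) = 3.7730 + 0.5826 = 4.3556


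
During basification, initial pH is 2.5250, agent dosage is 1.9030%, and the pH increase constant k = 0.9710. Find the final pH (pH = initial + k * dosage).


Formula: pH_final = pH_initial + k * base_pct
Substituting: pH_final = 2.5250 + 0.9710 * 1.9030
Result: 4.3728


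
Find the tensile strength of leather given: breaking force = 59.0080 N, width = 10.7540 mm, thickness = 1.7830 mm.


Formula: TS = force / (width * thickness)
Substituting: TS = 59.0080 / (10.7540 * 1.7830)
Result: 3.0774 N/mm^2


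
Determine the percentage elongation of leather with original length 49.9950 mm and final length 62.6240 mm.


Formula: Elongation = (Lf - L0) / L0 * 100
Substituting: Elongation = (62.6240 - 49.9950) / 49.9950 * 100
Result: 25.2605 %


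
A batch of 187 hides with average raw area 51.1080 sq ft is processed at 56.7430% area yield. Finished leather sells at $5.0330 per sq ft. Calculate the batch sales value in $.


Raw_total = N * avg_area = 187 * 51.1080 = 9557.1960 sq ft
Finished = Raw_total * yield / 100 = 9557.1960 * 56.7430 / 100 = 5423.0397 sq ft
Value = Finished * price = 5423.0397 * 5.0330 = 27294.1589 $


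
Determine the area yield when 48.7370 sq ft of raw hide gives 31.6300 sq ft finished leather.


Formula: Yield = finished / raw * 100
Substituting: Yield = 31.6300 / 48.7370 * 100
Result: 64.8994 %


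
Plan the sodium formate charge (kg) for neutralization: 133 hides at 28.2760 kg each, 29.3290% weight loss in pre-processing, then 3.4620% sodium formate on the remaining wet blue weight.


Total_raw = N * avg_wt = 133 * 28.2760 = 3760.7080 kg
Substrate = Total_raw * (1 - loss/100) = 3760.7080 * (1 - 29.3290/100) = 2657.7300 kg
Neutralizer = Substrate * pct / 100 = 2657.7300 * 3.4620 / 100 = 92.0106 kg


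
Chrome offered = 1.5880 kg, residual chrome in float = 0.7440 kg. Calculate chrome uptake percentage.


Formula: Uptake = (offered - residual) / offered * 100
Substituting: Uptake = (1.5880 - 0.7440) / 1.5880 * 100
Result: 53.1486 %


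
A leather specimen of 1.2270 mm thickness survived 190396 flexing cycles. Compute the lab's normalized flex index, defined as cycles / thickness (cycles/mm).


Formula: Index = cycles / thickness
Substituting: Index = 190396 / 1.2270
Result: 155171.9641 cycles/mm


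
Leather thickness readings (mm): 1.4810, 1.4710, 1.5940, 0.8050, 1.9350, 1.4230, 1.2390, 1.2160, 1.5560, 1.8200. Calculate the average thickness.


Formula: Average = sum / n
Substituting: Average = 14.5400 / 10
Result: 1.4540 mm


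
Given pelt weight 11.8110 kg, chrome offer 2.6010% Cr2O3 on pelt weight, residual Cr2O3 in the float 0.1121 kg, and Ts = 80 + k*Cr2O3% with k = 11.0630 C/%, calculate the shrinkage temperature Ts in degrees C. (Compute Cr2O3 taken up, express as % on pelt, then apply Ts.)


Offered = pelt * offer_pct / 100 = 11.8110 * 2.6010 / 100 = 0.3072 kg
Uptake = offered - residual = 0.3072 - 0.1121 = 0.1951 kg
Cr2O3% on pelt = uptake / pelt * 100 = 0.1951 / 11.8110 * 100 = 1.6519 %
Ts = 80 + k * Cr2O3% = 80 + 11.0630 * 1.6519 = 98.2748 C


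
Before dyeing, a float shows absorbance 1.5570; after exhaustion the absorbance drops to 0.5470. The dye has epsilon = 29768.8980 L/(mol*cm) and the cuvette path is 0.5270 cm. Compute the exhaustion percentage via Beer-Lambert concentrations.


c_initial = A_i / (epsilon * l) = 1.5570 / (29768.8980 * 0.5270) = 9.9247e-05 mol/L
c_final = A_f / (epsilon * l) = 0.5470 / (29768.8980 * 0.5270) = 3.4867e-05 mol/L
Exhaustion = (c_initial - c_final) / c_initial * 100 = (9.9247e-05 - 3.4867e-05) / 9.9247e-05 * 100 = 64.8683 %


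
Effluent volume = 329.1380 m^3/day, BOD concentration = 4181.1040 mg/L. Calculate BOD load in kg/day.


Formula: BOD_load = volume * conc / 1000
Substituting: BOD_load = 329.1380 * 4181.1040 / 1000
Result: 1376.1602 kg/day


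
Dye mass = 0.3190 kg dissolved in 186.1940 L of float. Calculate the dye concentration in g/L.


Formula: Conc = dye_mass(kg) / volume(L) * 1000
Substituting: Conc = 0.3190 / 186.1940 * 1000
Result: 1.7133 g/L


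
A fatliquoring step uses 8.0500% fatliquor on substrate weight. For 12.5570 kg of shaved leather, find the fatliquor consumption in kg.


Formula: Fat = substrate * pct / 100
Substituting: Fat = 12.5570 * 8.0500 / 100
Result: 1.0108 kg


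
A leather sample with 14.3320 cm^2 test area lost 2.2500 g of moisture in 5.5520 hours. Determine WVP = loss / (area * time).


Formula: WVP = loss / (area * time)
Substituting: WVP = 2.2500 / (14.3320 * 5.5520)
Result: 0.0282765 g/(cm^2*hr)


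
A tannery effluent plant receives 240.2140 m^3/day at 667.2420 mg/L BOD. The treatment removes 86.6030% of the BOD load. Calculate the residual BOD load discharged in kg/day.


Load_in = volume * conc / 1000 = 240.2140 * 667.2420 / 1000 = 160.2809 kg/day
Removed = Load_in * eff / 100 = 160.2809 * 86.6030 / 100 = 138.8080 kg/day
Load_out = Load_in - Removed = 160.2809 - 138.8080 = 21.4728 kg/day


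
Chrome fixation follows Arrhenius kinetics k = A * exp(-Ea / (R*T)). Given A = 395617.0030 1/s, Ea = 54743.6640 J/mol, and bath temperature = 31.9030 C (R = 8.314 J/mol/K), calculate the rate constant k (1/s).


T_K = T_C + 273.15 = 31.9030 + 273.15 = 305.0530 K
exponent = -Ea / (R * T_K) = -54743.6640 / (8.314 * 305.0530) = -21.5848
k = A * exp(exponent) = 395617.0030 * exp(-21.5848) = 1.6715e-04 1/s


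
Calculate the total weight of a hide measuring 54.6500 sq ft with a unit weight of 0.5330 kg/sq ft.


Formula: Weight = area * weight_per_sqft
Substituting: Weight = 54.6500 * 0.5330
Result: 29.1285 kg


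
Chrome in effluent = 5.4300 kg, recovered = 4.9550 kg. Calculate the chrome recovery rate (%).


Formula: Recovery = recovered / input * 100
Substituting: Recovery = 4.9550 / 5.4300 * 100
Result: 91.2523 %


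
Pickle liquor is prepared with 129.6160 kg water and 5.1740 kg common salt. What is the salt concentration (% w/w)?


Formula: Conc = salt / (water + salt) * 100
Substituting: Conc = 5.1740 / (129.6160 + 5.1740) * 100
Result: 3.8386 %


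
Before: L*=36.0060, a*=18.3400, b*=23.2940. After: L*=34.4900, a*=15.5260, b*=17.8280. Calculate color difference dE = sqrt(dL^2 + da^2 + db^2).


dL = -1.5160, da = -2.8140, db = -5.4660
dE = sqrt((-1.5160)^2 + (-2.8140)^2 + (-5.4660)^2) = 6.3320


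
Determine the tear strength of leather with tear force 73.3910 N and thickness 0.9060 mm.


Formula: Tear strength = force / thickness
Substituting: Tear strength = 73.3910 / 0.9060
Result: 81.0055 N/mm


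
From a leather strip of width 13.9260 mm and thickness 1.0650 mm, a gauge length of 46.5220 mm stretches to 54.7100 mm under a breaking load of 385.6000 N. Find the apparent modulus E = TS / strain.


TS = F / (w * t) = 385.6000 / (13.9260 * 1.0650) = 25.9993 N/mm^2
strain = (Lf - L0) / L0 = (54.7100 - 46.5220) / 46.5220 = 0.1760
E = TS / strain = 25.9993 / 0.1760 = 147.7208 N/mm^2


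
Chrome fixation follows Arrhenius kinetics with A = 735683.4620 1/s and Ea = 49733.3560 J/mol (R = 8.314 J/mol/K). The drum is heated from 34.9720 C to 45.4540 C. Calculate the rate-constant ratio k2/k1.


T1 = 34.9720 + 273.15 = 308.1220 K; T2 = 45.4540 + 273.15 = 318.6040 K
k1 = A * exp(-Ea/(R*T1)) = 735683.4620 * exp(-49733.3560/(8.314*308.1220)) = 0.00272457 1/s
k2 = A * exp(-Ea/(R*T2)) = 735683.4620 * exp(-49733.3560/(8.314*318.6040)) = 0.00516046 1/s
k2/k1 = 0.00516046 / 0.00272457 = 1.8940


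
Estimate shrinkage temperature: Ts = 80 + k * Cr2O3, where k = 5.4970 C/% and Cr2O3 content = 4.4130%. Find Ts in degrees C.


Formula: Ts = 80 + k * Cr2O3
Substituting: Ts = 80 + 5.4970 * 4.4130
Result: 104.2583 C


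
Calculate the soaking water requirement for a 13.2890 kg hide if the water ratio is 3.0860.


Formula: Water = hide_weight * ratio
Substituting: Water = 13.2890 * 3.0860
Result: 41.0099 kg


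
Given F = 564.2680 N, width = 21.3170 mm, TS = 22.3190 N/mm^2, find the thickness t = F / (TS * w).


Formula: t = F / (TS * w)
Substituting: t = 564.2680 / (22.3190 * 21.3170)
Result: 1.1860 mm


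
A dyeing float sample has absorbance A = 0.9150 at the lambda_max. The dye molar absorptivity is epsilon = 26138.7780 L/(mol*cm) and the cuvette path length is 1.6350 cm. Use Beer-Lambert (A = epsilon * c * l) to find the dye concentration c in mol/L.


Formula: c = A / (epsilon * l)
Substituting: c = 0.9150 / (26138.7780 * 1.6350)
Result: 2.1410e-05 mol/L


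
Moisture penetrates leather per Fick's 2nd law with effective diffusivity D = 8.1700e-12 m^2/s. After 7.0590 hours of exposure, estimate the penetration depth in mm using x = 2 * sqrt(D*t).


t = 7.0590 hr * 3600 = 25412.4000 s
D * t = 8.1700e-12 * 25412.4000 = 2.0762e-07
x = 2 * sqrt(D*t) = 2 * sqrt(2.0762e-07) = 9.1131e-04 m = 0.9113 mm


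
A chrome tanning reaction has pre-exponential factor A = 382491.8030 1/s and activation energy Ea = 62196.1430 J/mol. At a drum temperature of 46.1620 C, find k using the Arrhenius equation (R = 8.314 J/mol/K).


T_K = T_C + 273.15 = 46.1620 + 273.15 = 319.3120 K
exponent = -Ea / (R * T_K) = -62196.1430 / (8.314 * 319.3120) = -23.4282
k = A * exp(exponent) = 382491.8030 * exp(-23.4282) = 2.5580e-05 1/s


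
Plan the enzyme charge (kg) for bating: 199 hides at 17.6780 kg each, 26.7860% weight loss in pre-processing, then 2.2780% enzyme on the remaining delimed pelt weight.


Total_raw = N * avg_wt = 199 * 17.6780 = 3517.9220 kg
Substrate = Total_raw * (1 - loss/100) = 3517.9220 * (1 - 26.7860/100) = 2575.6114 kg
Enzyme = Substrate * pct / 100 = 2575.6114 * 2.2780 / 100 = 58.6724 kg


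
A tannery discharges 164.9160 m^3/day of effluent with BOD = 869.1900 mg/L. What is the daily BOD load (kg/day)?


Formula: BOD_load = volume * conc / 1000
Substituting: BOD_load = 164.9160 * 869.1900 / 1000
Result: 143.3433 kg/day


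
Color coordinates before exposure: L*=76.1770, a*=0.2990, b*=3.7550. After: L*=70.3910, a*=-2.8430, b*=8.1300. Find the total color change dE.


dL = -5.7860, da = -3.1420, db = 4.3750
dE = sqrt((-5.7860)^2 + (-3.1420)^2 + 4.3750^2) = 7.9051


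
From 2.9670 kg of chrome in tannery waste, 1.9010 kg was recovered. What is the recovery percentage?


Formula: Recovery = recovered / input * 100
Substituting: Recovery = 1.9010 / 2.9670 * 100
Result: 64.0715 %


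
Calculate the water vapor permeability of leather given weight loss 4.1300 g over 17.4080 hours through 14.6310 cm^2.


Formula: WVP = loss / (area * time)
Substituting: WVP = 4.1300 / (14.6310 * 17.4080)
Result: 0.0162154 g/(cm^2*hr)


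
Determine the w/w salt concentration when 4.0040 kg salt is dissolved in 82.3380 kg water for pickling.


Formula: Conc = salt / (water + salt) * 100
Substituting: Conc = 4.0040 / (82.3380 + 4.0040) * 100
Result: 4.6374 %


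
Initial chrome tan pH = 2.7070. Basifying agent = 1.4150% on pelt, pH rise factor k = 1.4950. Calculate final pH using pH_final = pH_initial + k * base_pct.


Formula: pH_final = pH_initial + k * base_pct
Substituting: pH_final = 2.7070 + 1.4950 * 1.4150
Result: 4.8224


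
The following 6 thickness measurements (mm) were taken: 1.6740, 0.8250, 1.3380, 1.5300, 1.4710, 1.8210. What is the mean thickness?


Formula: Average = sum / n
Substituting: Average = 8.6590 / 6
Result: 1.4432 mm


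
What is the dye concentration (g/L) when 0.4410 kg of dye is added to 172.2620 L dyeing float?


Formula: Conc = dye_mass(kg) / volume(L) * 1000
Substituting: Conc = 0.4410 / 172.2620 * 1000
Result: 2.5601 g/L


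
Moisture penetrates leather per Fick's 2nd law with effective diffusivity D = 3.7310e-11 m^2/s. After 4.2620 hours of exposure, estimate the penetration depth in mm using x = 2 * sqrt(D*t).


t = 4.2620 hr * 3600 = 15343.2000 s
D * t = 3.7310e-11 * 15343.2000 = 5.7245e-07
x = 2 * sqrt(D*t) = 2 * sqrt(5.7245e-07) = 0.00151321 m = 1.5132 mm


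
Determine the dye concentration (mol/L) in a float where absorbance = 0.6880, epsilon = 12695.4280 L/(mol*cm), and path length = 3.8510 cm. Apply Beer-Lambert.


Formula: c = A / (epsilon * l)
Substituting: c = 0.6880 / (12695.4280 * 3.8510)
Result: 1.4072e-05 mol/L


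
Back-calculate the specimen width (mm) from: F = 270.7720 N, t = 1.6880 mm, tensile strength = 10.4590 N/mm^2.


Formula: w = F / (TS * t)
Substituting: w = 270.7720 / (10.4590 * 1.6880)
Result: 15.3370 mm


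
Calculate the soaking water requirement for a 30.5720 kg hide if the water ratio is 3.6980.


Formula: Water = hide_weight * ratio
Substituting: Water = 30.5720 * 3.6980
Result: 113.0553 kg


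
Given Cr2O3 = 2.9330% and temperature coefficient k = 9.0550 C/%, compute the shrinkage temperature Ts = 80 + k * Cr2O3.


Formula: Ts = 80 + k * Cr2O3
Substituting: Ts = 80 + 9.0550 * 2.9330
Result: 106.5583 C


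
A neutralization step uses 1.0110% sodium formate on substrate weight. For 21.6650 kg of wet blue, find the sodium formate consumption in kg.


Formula: Neutralizer = substrate * pct / 100
Substituting: Neutralizer = 21.6650 * 1.0110 / 100
Result: 0.2190 kg


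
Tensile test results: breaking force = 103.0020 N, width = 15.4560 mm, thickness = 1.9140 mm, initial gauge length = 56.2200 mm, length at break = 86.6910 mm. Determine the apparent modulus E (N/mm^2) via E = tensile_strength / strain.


TS = F / (w * t) = 103.0020 / (15.4560 * 1.9140) = 3.4818 N/mm^2
strain = (Lf - L0) / L0 = (86.6910 - 56.2200) / 56.2200 = 0.5420
E = TS / strain = 3.4818 / 0.5420 = 6.4241 N/mm^2


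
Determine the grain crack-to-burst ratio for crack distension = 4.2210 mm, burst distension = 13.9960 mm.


Formula: Ratio = crack / burst
Substituting: Ratio = 4.2210 / 13.9960
Result: 0.3016


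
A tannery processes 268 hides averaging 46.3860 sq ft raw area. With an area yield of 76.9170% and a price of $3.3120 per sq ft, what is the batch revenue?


Raw_total = N * avg_area = 268 * 46.3860 = 12431.4480 sq ft
Finished = Raw_total * yield / 100 = 12431.4480 * 76.9170 / 100 = 9561.8969 sq ft
Value = Finished * price = 9561.8969 * 3.3120 = 31669.0024 $


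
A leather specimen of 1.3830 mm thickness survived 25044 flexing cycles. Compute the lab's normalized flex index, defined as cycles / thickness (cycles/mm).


Formula: Index = cycles / thickness
Substituting: Index = 25044 / 1.3830
Result: 18108.4599 cycles/mm


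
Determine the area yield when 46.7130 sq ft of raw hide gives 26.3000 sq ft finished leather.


Formula: Yield = finished / raw * 100
Substituting: Yield = 26.3000 / 46.7130 * 100
Result: 56.3012 %


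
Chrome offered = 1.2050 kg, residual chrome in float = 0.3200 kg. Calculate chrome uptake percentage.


Formula: Uptake = (offered - residual) / offered * 100
Substituting: Uptake = (1.2050 - 0.3200) / 1.2050 * 100
Result: 73.4440 %


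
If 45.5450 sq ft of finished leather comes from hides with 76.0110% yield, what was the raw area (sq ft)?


Formula: raw = finished * 100 / yield
Substituting: raw = 45.5450 * 100 / 76.0110
Result: 59.9190 sq ft


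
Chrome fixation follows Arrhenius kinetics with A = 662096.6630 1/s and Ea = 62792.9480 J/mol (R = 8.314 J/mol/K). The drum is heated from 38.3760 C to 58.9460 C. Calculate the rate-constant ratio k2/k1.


T1 = 38.3760 + 273.15 = 311.5260 K; T2 = 58.9460 + 273.15 = 332.0960 K
k1 = A * exp(-Ea/(R*T1)) = 662096.6630 * exp(-62792.9480/(8.314*311.5260)) = 1.9581e-05 1/s
k2 = A * exp(-Ea/(R*T2)) = 662096.6630 * exp(-62792.9480/(8.314*332.0960)) = 8.7903e-05 1/s
k2/k1 = 8.7903e-05 / 1.9581e-05 = 4.4892


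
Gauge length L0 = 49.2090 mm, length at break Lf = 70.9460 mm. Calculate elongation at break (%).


Formula: Elongation = (Lf - L0) / L0 * 100
Substituting: Elongation = (70.9460 - 49.2090) / 49.2090 * 100
Result: 44.1728 %


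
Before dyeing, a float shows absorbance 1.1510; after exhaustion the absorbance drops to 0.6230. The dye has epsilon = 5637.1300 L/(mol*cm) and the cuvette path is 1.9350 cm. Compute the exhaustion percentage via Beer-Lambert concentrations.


c_initial = A_i / (epsilon * l) = 1.1510 / (5637.1300 * 1.9350) = 1.0552e-04 mol/L
c_final = A_f / (epsilon * l) = 0.6230 / (5637.1300 * 1.9350) = 5.7115e-05 mol/L
Exhaustion = (c_initial - c_final) / c_initial * 100 = (1.0552e-04 - 5.7115e-05) / 1.0552e-04 * 100 = 45.8732 %


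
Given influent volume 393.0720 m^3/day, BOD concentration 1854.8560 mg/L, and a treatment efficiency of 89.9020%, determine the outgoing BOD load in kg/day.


Load_in = volume * conc / 1000 = 393.0720 * 1854.8560 / 1000 = 729.0920 kg/day
Removed = Load_in * eff / 100 = 729.0920 * 89.9020 / 100 = 655.4683 kg/day
Load_out = Load_in - Removed = 729.0920 - 655.4683 = 73.6237 kg/day


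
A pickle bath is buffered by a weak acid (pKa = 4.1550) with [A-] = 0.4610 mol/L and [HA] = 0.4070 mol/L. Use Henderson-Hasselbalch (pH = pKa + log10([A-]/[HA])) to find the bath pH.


ratio = [A-] / [HA] = 0.4610 / 0.4070 = 1.1327
log10(ratio) = 0.0541065
pH = pKa + log10(ratio) = 4.1550 + 0.0541065 = 4.2091


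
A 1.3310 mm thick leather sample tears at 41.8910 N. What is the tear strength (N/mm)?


Formula: Tear strength = force / thickness
Substituting: Tear strength = 41.8910 / 1.3310
Result: 31.4733 N/mm


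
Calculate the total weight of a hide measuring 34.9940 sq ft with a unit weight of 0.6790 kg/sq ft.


Formula: Weight = area * weight_per_sqft
Substituting: Weight = 34.9940 * 0.6790
Result: 23.7609 kg


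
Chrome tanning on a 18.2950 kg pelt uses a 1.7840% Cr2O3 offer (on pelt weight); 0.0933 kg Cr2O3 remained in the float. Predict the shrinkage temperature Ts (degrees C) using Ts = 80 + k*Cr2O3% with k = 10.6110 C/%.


Offered = pelt * offer_pct / 100 = 18.2950 * 1.7840 / 100 = 0.3264 kg
Uptake = offered - residual = 0.3264 - 0.0933 = 0.2331 kg
Cr2O3% on pelt = uptake / pelt * 100 = 0.2331 / 18.2950 * 100 = 1.2740 %
Ts = 80 + k * Cr2O3% = 80 + 10.6110 * 1.2740 = 93.5187 C


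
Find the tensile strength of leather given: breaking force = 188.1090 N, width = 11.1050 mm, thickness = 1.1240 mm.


Formula: TS = force / (width * thickness)
Substituting: TS = 188.1090 / (11.1050 * 1.1240)
Result: 15.0704 N/mm^2


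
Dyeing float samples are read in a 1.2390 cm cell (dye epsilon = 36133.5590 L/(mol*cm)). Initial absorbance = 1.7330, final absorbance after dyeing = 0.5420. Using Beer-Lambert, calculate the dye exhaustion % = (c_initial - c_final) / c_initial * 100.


c_initial = A_i / (epsilon * l) = 1.7330 / (36133.5590 * 1.2390) = 3.8709e-05 mol/L
c_final = A_f / (epsilon * l) = 0.5420 / (36133.5590 * 1.2390) = 1.2106e-05 mol/L
Exhaustion = (c_initial - c_final) / c_initial * 100 = (3.8709e-05 - 1.2106e-05) / 3.8709e-05 * 100 = 68.7248 %


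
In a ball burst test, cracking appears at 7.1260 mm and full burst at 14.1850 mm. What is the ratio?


Formula: Ratio = crack / burst
Substituting: Ratio = 7.1260 / 14.1850
Result: 0.5024


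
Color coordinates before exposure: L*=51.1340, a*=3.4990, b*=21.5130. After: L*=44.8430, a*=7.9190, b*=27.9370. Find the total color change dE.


dL = -6.2910, da = 4.4200, db = 6.4240
dE = sqrt((-6.2910)^2 + 4.4200^2 + 6.4240^2) = 10.0190


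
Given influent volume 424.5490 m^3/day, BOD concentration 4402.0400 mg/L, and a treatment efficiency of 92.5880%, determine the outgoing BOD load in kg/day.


Load_in = volume * conc / 1000 = 424.5490 * 4402.0400 / 1000 = 1868.8817 kg/day
Removed = Load_in * eff / 100 = 1868.8817 * 92.5880 / 100 = 1730.3602 kg/day
Load_out = Load_in - Removed = 1868.8817 - 1730.3602 = 138.5215 kg/day


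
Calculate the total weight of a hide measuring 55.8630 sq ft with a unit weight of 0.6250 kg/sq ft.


Formula: Weight = area * weight_per_sqft
Substituting: Weight = 55.8630 * 0.6250
Result: 34.9144 kg


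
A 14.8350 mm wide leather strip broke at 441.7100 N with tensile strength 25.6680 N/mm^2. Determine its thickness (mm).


Formula: t = F / (TS * w)
Substituting: t = 441.7100 / (25.6680 * 14.8350)
Result: 1.1600 mm


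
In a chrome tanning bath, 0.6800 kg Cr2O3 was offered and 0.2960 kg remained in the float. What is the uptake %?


Formula: Uptake = (offered - residual) / offered * 100
Substituting: Uptake = (0.6800 - 0.2960) / 0.6800 * 100
Result: 56.4706 %


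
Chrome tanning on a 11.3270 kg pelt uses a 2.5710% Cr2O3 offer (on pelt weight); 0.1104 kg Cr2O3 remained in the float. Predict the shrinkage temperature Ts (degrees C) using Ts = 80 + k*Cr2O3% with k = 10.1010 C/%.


Offered = pelt * offer_pct / 100 = 11.3270 * 2.5710 / 100 = 0.2912 kg
Uptake = offered - residual = 0.2912 - 0.1104 = 0.1808 kg
Cr2O3% on pelt = uptake / pelt * 100 = 0.1808 / 11.3270 * 100 = 1.5963 %
Ts = 80 + k * Cr2O3% = 80 + 10.1010 * 1.5963 = 96.1246 C
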